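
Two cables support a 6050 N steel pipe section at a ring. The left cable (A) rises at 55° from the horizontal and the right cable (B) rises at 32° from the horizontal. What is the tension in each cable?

ΣF_x = 0: −T_A·cos55° + T_B·cos32° = 0 → T_B = 0.676349·T_A.
ΣF_y = 0: T_A·sin55° + T_B·sin32° = 6050.
Substitute: T_A·(0.819152 + 0.676349·0.529919) = 6050 → T_A = 5137.73 ≈ 5138 N.
Then T_B = 0.676349 × 5137.73 = 3475 N.

T_A = 5138 N, T_B = 3475 N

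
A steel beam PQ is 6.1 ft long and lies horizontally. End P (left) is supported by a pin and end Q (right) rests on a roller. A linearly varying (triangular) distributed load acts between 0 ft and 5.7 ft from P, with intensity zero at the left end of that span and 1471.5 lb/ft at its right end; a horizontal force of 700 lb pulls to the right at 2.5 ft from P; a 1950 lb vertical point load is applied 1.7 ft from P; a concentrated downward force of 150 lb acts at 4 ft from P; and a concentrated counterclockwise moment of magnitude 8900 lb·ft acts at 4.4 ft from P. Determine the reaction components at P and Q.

Resultant of the triangular load: ½ × 1471.5 × 5.7 = 4193.775 lb, acting at 3.8 ft from P (one-third of the span from the peak).
ΣM about P: Q_y·6.1 − (½·1471.5·5.7)·3.8 − 1950·1.7 − 150·4 + 8900 = 0 → Q_y = 10951.345/6.1 = 1795.3 ≈ 1795 lb.
ΣF_y = 0: P_y + 1795.3 − ½·1471.5·5.7 − 1950 − 150 = 0 → P_y = 4498 lb.
ΣF_x = 0: P_x + 700 = 0 → P_x = -700.0 lb.

P_x = -700.0 lb, P_y = 4498 lb, Q_y = 1795 lb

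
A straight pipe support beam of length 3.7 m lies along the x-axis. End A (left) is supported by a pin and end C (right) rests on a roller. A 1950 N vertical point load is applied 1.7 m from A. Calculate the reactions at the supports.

A_x = 0, A_y = 1054 N, C_y = 895.9 N

ΣM about A: C_y·3.7 − 1950·1.7 = 0 → C_y = 3315/3.7 = 895.946 ≈ 895.9 N.
ΣF_y = 0: A_y + 895.946 − 1950 = 0 → A_y = 1054 N.
ΣF_x = 0: no horizontal applied forces, so A_x = 0.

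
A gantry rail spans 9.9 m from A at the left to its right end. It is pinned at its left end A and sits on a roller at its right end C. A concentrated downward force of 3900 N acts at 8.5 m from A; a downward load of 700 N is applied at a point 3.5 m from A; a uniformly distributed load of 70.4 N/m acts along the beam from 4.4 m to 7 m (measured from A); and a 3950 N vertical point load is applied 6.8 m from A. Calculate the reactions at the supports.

Resultant of the distributed load: 70.4 × 2.6 = 183.04 N at 5.7 m from A.
Moments about A: C_y·9.9 − 3900·8.5 − 700·3.5 − (70.4·2.6)·5.7 − 3950·6.8 = 0 → C_y = 63503.328/9.9 = 6414.48 ≈ 6414 N.
ΣF_y = 0: A_y + 6414.48 − 3900 − 700 − 70.4·2.6 − 3950 = 0 → A_y = 2319 N.
ΣF_x = 0: no horizontal applied forces, so A_x = 0.

A_x = 0, A_y = 2319 N, C_y = 6414 N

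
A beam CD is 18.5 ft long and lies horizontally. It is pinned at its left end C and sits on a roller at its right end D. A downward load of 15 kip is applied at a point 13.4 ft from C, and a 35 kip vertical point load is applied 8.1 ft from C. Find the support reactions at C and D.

C_x = 0, C_y = 23.81 kip, D_y = 26.19 kip

ΣM about C: D_y·18.5 − 15·13.4 − 35·8.1 = 0 → D_y = 484.5/18.5 = 26.1892 ≈ 26.19 kip.
ΣF_y = 0: C_y + 26.1892 − 15 − 35 = 0 → C_y = 23.81 kip.
ΣF_x = 0: no horizontal applied forces, so C_x = 0.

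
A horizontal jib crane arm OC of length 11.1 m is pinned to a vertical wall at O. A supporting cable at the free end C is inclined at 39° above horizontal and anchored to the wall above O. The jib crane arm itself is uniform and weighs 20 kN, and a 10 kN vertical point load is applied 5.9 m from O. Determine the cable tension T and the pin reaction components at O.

T = 24.34 kN, O_x = 18.91 kN, O_y = 14.68 kN

ΣM about O: T·sin39°·11.1 − 20·5.55 − 10·5.9 = 0 → T = 170/(11.1·0.62932) = 24.3363 ≈ 24.34 kN.
ΣF_x = 0: O_x − T·cos39° = 0 → O_x = 24.3363 × 0.777146 = 18.91 kN.
ΣF_y = 0: O_y + T·sin39° − 20 − 10 = 0 → O_y = 30 − 24.3363 × 0.62932 = 14.68 kN.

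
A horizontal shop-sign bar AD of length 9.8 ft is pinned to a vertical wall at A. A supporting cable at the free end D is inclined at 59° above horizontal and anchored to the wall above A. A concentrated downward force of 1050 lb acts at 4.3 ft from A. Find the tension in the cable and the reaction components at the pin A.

ΣM about A: T·sin59°·9.8 − 1050·4.3 = 0 → T = 4515/(9.8·0.857167) = 537.485 ≈ 537.5 lb.
ΣF_x = 0: A_x − T·cos59° = 0 → A_x = 537.485 × 0.515038 = 276.8 lb.
ΣF_y = 0: A_y + T·sin59° − 1050 = 0 → A_y = 1050 − 537.485 × 0.857167 = 589.3 lb.

T = 537.5 lb, A_x = 276.8 lb, A_y = 589.3 lb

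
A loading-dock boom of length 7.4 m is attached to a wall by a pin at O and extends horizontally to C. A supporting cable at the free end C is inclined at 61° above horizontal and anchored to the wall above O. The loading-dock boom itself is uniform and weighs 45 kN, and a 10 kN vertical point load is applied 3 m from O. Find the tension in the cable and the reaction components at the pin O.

ΣM about O: T·sin61°·7.4 − 45·3.7 − 10·3 = 0 → T = 196.5/(7.4·0.87462) = 30.3607 ≈ 30.36 kN.
ΣF_x = 0: O_x − T·cos61° = 0 → O_x = 30.3607 × 0.48481 = 14.72 kN.
ΣF_y = 0: O_y + T·sin61° − 45 − 10 = 0 → O_y = 55 − 30.3607 × 0.87462 = 28.45 kN.

T = 30.36 kN, O_x = 14.72 kN, O_y = 28.45 kN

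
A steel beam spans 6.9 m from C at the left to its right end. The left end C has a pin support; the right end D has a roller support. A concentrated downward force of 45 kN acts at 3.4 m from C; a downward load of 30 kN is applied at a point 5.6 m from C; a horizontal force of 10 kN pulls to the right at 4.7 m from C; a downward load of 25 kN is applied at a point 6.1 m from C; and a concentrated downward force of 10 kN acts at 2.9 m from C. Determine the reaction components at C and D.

Moments about C: D_y·6.9 − 45·3.4 − 30·5.6 − 25·6.1 − 10·2.9 = 0 → D_y = 502.5/6.9 = 72.8261 ≈ 72.83 kN.
ΣF_y = 0: C_y + 72.8261 − 45 − 30 − 25 − 10 = 0 → C_y = 37.17 kN.
ΣF_x = 0: C_x + 10 = 0 → C_x = -10.00 kN.

C_x = -10.00 kN, C_y = 37.17 kN, D_y = 72.83 kN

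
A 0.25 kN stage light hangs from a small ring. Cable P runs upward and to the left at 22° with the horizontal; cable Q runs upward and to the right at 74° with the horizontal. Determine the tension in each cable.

ΣF_x = 0: −T_P·cos22° + T_Q·cos74° = 0 → T_Q = 3.36378·T_P.
ΣF_y = 0: T_P·sin22° + T_Q·sin74° = 0.25.
Substitute: T_P·(0.374607 + 3.36378·0.961262) = 0.25 → T_P = 0.0692889 ≈ 0.06929 kN.
Then T_Q = 3.36378 × 0.0692889 = 0.2331 kN.

T_P = 0.06929 kN, T_Q = 0.2331 kN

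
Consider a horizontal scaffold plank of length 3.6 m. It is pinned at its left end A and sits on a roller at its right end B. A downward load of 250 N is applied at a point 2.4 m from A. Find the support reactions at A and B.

ΣM about A: B_y·3.6 − 250·2.4 = 0 → B_y = 600/3.6 = 166.667 ≈ 166.7 N.
ΣF_y = 0: A_y + 166.667 − 250 = 0 → A_y = 83.33 N.
ΣF_x = 0: no horizontal applied forces, so A_x = 0.

A_x = 0, A_y = 83.33 N, B_y = 166.7 N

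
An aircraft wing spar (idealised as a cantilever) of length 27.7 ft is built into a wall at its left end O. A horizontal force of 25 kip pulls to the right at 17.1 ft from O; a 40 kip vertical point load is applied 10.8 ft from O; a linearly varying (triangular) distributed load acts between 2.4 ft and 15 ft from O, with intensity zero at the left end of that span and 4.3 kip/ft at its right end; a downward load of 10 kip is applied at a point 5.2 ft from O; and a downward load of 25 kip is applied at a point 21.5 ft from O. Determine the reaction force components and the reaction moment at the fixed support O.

Resultant of the triangular load: ½ × 4.3 × 12.6 = 27.09 kip, acting at 10.8 ft from O (one-third of the span from the peak).
ΣF_x = 0: O_x + 25 = 0 → O_x = -25.00 kip.
ΣF_y = 0: O_y − 40 − ½·4.3·12.6 − 10 − 25 = 0 → O_y = 102.1 kip.
ΣM about O: M_O − 40·10.8 − (½·4.3·12.6)·10.8 − 10·5.2 − 25·21.5 = 0 → M_O = 1314 kip·ft.

O_x = -25.00 kip, O_y = 102.1 kip, M_O = 1314 kip·ft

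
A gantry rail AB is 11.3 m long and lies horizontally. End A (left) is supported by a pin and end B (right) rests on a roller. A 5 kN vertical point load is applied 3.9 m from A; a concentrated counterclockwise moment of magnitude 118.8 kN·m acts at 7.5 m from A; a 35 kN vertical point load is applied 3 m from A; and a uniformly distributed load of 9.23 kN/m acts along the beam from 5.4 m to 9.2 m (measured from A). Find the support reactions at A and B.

A_x = 0, A_y = 51.91 kN, B_y = 23.16 kN

Resultant of the distributed load: 9.23 × 3.8 = 35.074 kN at 7.3 m from A.
ΣM about A: B_y·11.3 − 5·3.9 + 118.8 − 35·3 − (9.23·3.8)·7.3 = 0 → B_y = 261.7402/11.3 = 23.1628 ≈ 23.16 kN.
ΣF_y = 0: A_y + 23.1628 − 5 − 35 − 9.23·3.8 = 0 → A_y = 51.91 kN.
ΣF_x = 0: no horizontal applied forces, so A_x = 0.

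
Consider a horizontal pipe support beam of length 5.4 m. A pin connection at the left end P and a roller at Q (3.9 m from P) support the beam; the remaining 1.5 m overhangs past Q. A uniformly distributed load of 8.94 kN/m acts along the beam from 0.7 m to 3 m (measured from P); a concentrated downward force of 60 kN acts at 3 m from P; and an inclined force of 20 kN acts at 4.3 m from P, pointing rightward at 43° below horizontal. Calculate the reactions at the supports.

Resultant of the distributed load: 8.94 × 2.3 = 20.562 kN at 1.85 m from P.
Moments about P: Q_y·3.9 − (8.94·2.3)·1.85 − 60·3 − 20·sin43°·4.3 = 0 → Q_y = 276.692/3.9 = 70.9467 ≈ 70.95 kN.
ΣF_y = 0: P_y + 70.9467 − 8.94·2.3 − 60 − 20·sin43° = 0 → P_y = 23.26 kN.
ΣF_x = 0: P_x + 20·cos43° = 0 → P_x = -14.63 kN.

P_x = -14.63 kN, P_y = 23.26 kN, Q_y = 70.95 kN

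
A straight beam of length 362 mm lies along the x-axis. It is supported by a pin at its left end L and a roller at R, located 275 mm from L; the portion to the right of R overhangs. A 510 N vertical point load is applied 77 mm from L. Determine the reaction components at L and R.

L_x = 0, L_y = 367.2 N, R_y = 142.8 N

Moments about L: R_y·275 − 510·77 = 0 → R_y = 39270/275 = 142.8 N.
ΣF_y = 0: L_y + 142.8 − 510 = 0 → L_y = 367.2 N.
ΣF_x = 0: no horizontal applied forces, so L_x = 0.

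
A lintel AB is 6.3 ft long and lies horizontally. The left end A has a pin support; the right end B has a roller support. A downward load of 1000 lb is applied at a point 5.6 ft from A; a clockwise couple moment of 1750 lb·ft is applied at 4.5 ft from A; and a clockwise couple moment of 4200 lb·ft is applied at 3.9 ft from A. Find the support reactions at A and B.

A_x = 0, A_y = -833.3 lb, B_y = 1833 lb

Taking moments about A: B_y·6.3 − 1000·5.6 − 1750 − 4200 = 0 → B_y = 11550/6.3 = 1833.33 ≈ 1833 lb.
ΣF_y = 0: A_y + 1833.33 − 1000 = 0 → A_y = -833.3 lb.
ΣF_x = 0: no horizontal applied forces, so A_x = 0.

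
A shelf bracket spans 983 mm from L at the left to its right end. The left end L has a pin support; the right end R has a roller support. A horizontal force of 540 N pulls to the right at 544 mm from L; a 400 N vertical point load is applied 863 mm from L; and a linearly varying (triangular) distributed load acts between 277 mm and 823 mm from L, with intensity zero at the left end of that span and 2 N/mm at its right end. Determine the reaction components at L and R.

Resultant of the triangular load: ½ × 2 × 546 = 546 N, acting at 641 mm from L (one-third of the span from the peak).
Moments about L: R_y·983 − 400·863 − (½·2·546)·641 = 0 → R_y = 695186/983 = 707.209 ≈ 707.2 N.
ΣF_y = 0: L_y + 707.209 − 400 − ½·2·546 = 0 → L_y = 238.8 N.
ΣF_x = 0: L_x + 540 = 0 → L_x = -540.0 N.

L_x = -540.0 N, L_y = 238.8 N, R_y = 707.2 N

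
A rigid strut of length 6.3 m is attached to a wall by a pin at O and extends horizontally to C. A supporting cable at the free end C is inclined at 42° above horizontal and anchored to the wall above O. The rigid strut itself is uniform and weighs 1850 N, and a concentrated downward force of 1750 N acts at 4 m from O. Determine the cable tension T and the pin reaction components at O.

T = 3043 N, O_x = 2261 N, O_y = 1564 N

ΣM about O: T·sin42°·6.3 − 1850·3.15 − 1750·4 = 0 → T = 12827.5/(6.3·0.669131) = 3042.92 ≈ 3043 N.
ΣF_x = 0: O_x − T·cos42° = 0 → O_x = 3042.92 × 0.743145 = 2261 N.
ΣF_y = 0: O_y + T·sin42° − 1850 − 1750 = 0 → O_y = 3600 − 3042.92 × 0.669131 = 1564 N.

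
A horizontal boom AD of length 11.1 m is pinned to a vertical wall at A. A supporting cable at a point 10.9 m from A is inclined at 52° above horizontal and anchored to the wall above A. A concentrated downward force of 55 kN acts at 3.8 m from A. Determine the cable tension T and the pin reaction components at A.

ΣM about A: T·sin52°·10.9 − 55·3.8 = 0 → T = 209/(10.9·0.788011) = 24.3325 ≈ 24.33 kN.
ΣF_x = 0: A_x − T·cos52° = 0 → A_x = 24.3325 × 0.615661 = 14.98 kN.
ΣF_y = 0: A_y + T·sin52° − 55 = 0 → A_y = 55 − 24.3325 × 0.788011 = 35.83 kN.

T = 24.33 kN, A_x = 14.98 kN, A_y = 35.83 kN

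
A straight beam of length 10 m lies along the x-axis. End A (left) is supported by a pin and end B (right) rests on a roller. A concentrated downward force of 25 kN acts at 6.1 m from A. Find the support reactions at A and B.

Moments about A: B_y·10 − 25·6.1 = 0 → B_y = 152.5/10 = 15.25 kN.
ΣF_y = 0: A_y + 15.25 − 25 = 0 → A_y = 9.750 kN.
ΣF_x = 0: no horizontal applied forces, so A_x = 0.

A_x = 0, A_y = 9.750 kN, B_y = 15.25 kN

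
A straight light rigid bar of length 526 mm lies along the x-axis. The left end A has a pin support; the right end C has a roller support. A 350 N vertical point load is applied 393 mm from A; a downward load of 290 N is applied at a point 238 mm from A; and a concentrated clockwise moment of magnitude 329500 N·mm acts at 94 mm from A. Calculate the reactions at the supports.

Taking moments about A: C_y·526 − 350·393 − 290·238 − 329500 = 0 → C_y = 536070/526 = 1019.14 ≈ 1019 N.
ΣF_y = 0: A_y + 1019.14 − 350 − 290 = 0 → A_y = -379.1 N.
ΣF_x = 0: no horizontal applied forces, so A_x = 0.

A_x = 0, A_y = -379.1 N, C_y = 1019 N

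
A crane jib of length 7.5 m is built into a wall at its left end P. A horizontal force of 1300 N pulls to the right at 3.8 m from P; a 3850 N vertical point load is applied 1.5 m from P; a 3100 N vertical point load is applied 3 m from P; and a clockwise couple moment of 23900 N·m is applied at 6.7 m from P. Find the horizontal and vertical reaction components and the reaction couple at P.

ΣF_x = 0: P_x + 1300 = 0 → P_x = -1300 N.
ΣF_y = 0: P_y − 3850 − 3100 = 0 → P_y = 6950 N.
ΣM about P: M_P − 3850·1.5 − 3100·3 − 23900 = 0 → M_P = 38980 N·m.

P_x = -1300 N, P_y = 6950 N, M_P = 38980 N·m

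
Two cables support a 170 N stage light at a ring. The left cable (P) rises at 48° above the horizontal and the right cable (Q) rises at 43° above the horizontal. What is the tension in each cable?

ΣF_x = 0: −T_P·cos48° + T_Q·cos43° = 0 → T_Q = 0.914921·T_P.
ΣF_y = 0: T_P·sin48° + T_Q·sin43° = 170.
Substitute: T_P·(0.743145 + 0.914921·0.681998) = 170 → T_P = 124.349 ≈ 124.3 N.
Then T_Q = 0.914921 × 124.349 = 113.8 N.

T_P = 124.3 N, T_Q = 113.8 N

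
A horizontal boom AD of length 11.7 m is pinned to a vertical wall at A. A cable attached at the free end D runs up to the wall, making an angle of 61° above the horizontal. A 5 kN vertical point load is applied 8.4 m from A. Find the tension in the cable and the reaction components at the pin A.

T = 4.104 kN, A_x = 1.990 kN, A_y = 1.410 kN

ΣM about A: T·sin61°·11.7 − 5·8.4 = 0 → T = 42/(11.7·0.87462) = 4.10435 ≈ 4.104 kN.
ΣF_x = 0: A_x − T·cos61° = 0 → A_x = 4.10435 × 0.48481 = 1.990 kN.
ΣF_y = 0: A_y + T·sin61° − 5 = 0 → A_y = 5 − 4.10435 × 0.87462 = 1.410 kN.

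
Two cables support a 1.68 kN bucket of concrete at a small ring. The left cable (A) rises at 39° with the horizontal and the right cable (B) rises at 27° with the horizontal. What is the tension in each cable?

ΣF_x = 0: −T_A·cos39° + T_B·cos27° = 0 → T_B = 0.872211·T_A.
ΣF_y = 0: T_A·sin39° + T_B·sin27° = 1.68.
Substitute: T_A·(0.62932 + 0.872211·0.45399) = 1.68 → T_A = 1.63855 ≈ 1.639 kN.
Then T_B = 0.872211 × 1.63855 = 1.429 kN.

T_A = 1.639 kN, T_B = 1.429 kN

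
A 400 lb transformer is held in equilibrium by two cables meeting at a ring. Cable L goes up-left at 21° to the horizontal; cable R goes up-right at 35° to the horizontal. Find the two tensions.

T_L = 395.2 lb, T_R = 450.4 lb

ΣF_x = 0: −T_L·cos21° + T_R·cos35° = 0 → T_R = 1.13969·T_L.
ΣF_y = 0: T_L·sin21° + T_R·sin35° = 400.
Substitute: T_L·(0.358368 + 1.13969·0.573576) = 400 → T_L = 395.231 ≈ 395.2 lb.
Then T_R = 1.13969 × 395.231 = 450.4 lb.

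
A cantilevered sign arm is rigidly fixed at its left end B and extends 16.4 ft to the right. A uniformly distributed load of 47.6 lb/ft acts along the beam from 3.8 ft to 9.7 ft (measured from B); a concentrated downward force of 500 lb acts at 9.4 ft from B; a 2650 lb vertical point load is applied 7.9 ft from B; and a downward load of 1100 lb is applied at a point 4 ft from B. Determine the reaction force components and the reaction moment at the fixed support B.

Resultant of the distributed load: 47.6 × 5.9 = 280.84 lb at 6.75 ft from B.
ΣF_x = 0: B_x = 0.
ΣF_y = 0: B_y − 47.6·5.9 − 500 − 2650 − 1100 = 0 → B_y = 4531 lb.
ΣM about B: M_B − (47.6·5.9)·6.75 − 500·9.4 − 2650·7.9 − 1100·4 = 0 → M_B = 31930 lb·ft.

B_x = 0, B_y = 4531 lb, M_B = 31930 lb·ft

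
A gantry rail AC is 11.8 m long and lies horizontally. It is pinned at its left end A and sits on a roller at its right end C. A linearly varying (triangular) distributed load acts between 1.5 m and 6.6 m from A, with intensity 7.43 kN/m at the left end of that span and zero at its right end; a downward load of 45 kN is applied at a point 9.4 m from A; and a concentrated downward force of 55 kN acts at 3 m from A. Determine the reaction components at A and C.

Resultant of the triangular load: ½ × 7.43 × 5.1 = 18.9465 kN, acting at 3.2 m from A (one-third of the span from the peak).
Moments about A: C_y·11.8 − (½·7.43·5.1)·3.2 − 45·9.4 − 55·3 = 0 → C_y = 648.6288/11.8 = 54.9685 ≈ 54.97 kN.
ΣF_y = 0: A_y + 54.9685 − ½·7.43·5.1 − 45 − 55 = 0 → A_y = 63.98 kN.
ΣF_x = 0: no horizontal applied forces, so A_x = 0.

A_x = 0, A_y = 63.98 kN, C_y = 54.97 kN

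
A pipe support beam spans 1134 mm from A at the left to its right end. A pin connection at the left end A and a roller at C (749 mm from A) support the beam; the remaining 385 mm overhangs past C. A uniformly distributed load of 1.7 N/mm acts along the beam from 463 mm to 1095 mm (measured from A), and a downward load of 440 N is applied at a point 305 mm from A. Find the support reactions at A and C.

A_x = 0, A_y = 217.8 N, C_y = 1297 N

Resultant of the distributed load: 1.7 × 632 = 1074.4 N at 779 mm from A.
ΣM about A: C_y·749 − (1.7·632)·779 − 440·305 = 0 → C_y = 971157.6/749 = 1296.61 ≈ 1297 N.
ΣF_y = 0: A_y + 1296.61 − 1.7·632 − 440 = 0 → A_y = 217.8 N.
ΣF_x = 0: no horizontal applied forces, so A_x = 0.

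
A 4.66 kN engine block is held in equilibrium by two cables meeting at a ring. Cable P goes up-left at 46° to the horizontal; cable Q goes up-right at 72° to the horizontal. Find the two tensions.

ΣF_x = 0: −T_P·cos46° + T_Q·cos72° = 0 → T_Q = 2.24796·T_P.
ΣF_y = 0: T_P·sin46° + T_Q·sin72° = 4.66.
Substitute: T_P·(0.71934 + 2.24796·0.951057) = 4.66 → T_P = 1.63092 ≈ 1.631 kN.
Then T_Q = 2.24796 × 1.63092 = 3.666 kN.

T_P = 1.631 kN, T_Q = 3.666 kN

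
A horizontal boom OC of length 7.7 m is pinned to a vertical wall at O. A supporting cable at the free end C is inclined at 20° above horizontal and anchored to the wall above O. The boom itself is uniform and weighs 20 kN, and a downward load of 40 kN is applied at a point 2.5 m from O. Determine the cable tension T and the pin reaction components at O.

ΣM about O: T·sin20°·7.7 − 20·3.85 − 40·2.5 = 0 → T = 177/(7.7·0.34202) = 67.2096 ≈ 67.21 kN.
ΣF_x = 0: O_x − T·cos20° = 0 → O_x = 67.2096 × 0.939693 = 63.16 kN.
ΣF_y = 0: O_y + T·sin20° − 20 − 40 = 0 → O_y = 60 − 67.2096 × 0.34202 = 37.01 kN.

T = 67.21 kN, O_x = 63.16 kN, O_y = 37.01 kN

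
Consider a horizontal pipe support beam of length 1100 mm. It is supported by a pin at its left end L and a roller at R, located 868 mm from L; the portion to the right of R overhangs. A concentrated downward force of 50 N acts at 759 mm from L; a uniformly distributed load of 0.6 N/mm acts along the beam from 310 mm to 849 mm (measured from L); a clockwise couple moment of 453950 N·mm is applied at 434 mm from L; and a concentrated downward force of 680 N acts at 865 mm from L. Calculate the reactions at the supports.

Resultant of the distributed load: 0.6 × 539 = 323.4 N at 579.5 mm from L.
Moments about L: R_y·868 − 50·759 − (0.6·539)·579.5 − 453950 − 680·865 = 0 → R_y = 1267510.3/868 = 1460.27 ≈ 1460 N.
ΣF_y = 0: L_y + 1460.27 − 50 − 0.6·539 − 680 = 0 → L_y = -406.9 N.
ΣF_x = 0: no horizontal applied forces, so L_x = 0.

L_x = 0, L_y = -406.9 N, R_y = 1460 N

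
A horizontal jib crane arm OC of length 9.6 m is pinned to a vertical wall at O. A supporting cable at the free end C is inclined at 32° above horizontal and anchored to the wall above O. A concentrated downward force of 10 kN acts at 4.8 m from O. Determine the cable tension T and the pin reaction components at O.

T = 9.435 kN, O_x = 8.002 kN, O_y = 5.000 kN

ΣM about O: T·sin32°·9.6 − 10·4.8 = 0 → T = 48/(9.6·0.529919) = 9.4354 ≈ 9.435 kN.
ΣF_x = 0: O_x − T·cos32° = 0 → O_x = 9.4354 × 0.848048 = 8.002 kN.
ΣF_y = 0: O_y + T·sin32° − 10 = 0 → O_y = 10 − 9.4354 × 0.529919 = 5.000 kN.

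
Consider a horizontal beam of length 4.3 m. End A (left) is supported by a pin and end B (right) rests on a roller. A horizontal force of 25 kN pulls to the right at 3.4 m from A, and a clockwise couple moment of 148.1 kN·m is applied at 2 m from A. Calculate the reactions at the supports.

A_x = -25.00 kN, A_y = -34.44 kN, B_y = 34.44 kN

ΣM about A: B_y·4.3 − 148.1 = 0 → B_y = 148.1/4.3 = 34.4419 ≈ 34.44 kN.
ΣF_y = 0: A_y + 34.4419  = 0 → A_y = -34.44 kN.
ΣF_x = 0: A_x + 25 = 0 → A_x = -25.00 kN.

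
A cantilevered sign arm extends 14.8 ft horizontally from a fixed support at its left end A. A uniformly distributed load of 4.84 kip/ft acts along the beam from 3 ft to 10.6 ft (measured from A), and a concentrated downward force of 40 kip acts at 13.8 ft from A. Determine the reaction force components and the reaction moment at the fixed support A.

A_x = 0, A_y = 76.78 kip, M_A = 802.1 kip·ft

Resultant of the distributed load: 4.84 × 7.6 = 36.784 kip at 6.8 ft from A.
ΣF_x = 0: A_x = 0.
ΣF_y = 0: A_y − 4.84·7.6 − 40 = 0 → A_y = 76.78 kip.
ΣM about A: M_A − (4.84·7.6)·6.8 − 40·13.8 = 0 → M_A = 802.1 kip·ft.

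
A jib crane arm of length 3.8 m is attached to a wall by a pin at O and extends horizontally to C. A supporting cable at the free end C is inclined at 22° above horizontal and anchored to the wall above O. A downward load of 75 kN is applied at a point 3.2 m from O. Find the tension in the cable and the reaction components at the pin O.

ΣM about O: T·sin22°·3.8 − 75·3.2 = 0 → T = 240/(3.8·0.374607) = 168.598 ≈ 168.6 kN.
ΣF_x = 0: O_x − T·cos22° = 0 → O_x = 168.598 × 0.927184 = 156.3 kN.
ΣF_y = 0: O_y + T·sin22° − 75 = 0 → O_y = 75 − 168.598 × 0.374607 = 11.84 kN.

T = 168.6 kN, O_x = 156.3 kN, O_y = 11.84 kN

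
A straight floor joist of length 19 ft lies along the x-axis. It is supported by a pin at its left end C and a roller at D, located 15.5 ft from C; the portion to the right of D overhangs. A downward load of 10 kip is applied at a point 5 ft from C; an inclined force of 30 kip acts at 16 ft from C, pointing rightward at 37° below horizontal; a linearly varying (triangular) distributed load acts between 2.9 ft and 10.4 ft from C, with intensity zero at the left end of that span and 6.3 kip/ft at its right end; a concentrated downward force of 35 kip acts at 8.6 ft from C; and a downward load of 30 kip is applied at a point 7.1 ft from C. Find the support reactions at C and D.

C_x = -23.96 kip, C_y = 49.61 kip, D_y = 67.07 kip

Resultant of the triangular load: ½ × 6.3 × 7.5 = 23.625 kip, acting at 7.9 ft from C (one-third of the span from the peak).
Moments about C: D_y·15.5 − 10·5 − 30·sin37°·16 − (½·6.3·7.5)·7.9 − 35·8.6 − 30·7.1 = 0 → D_y = 1039.51/15.5 = 67.0652 ≈ 67.07 kip.
ΣF_y = 0: C_y + 67.0652 − 10 − 30·sin37° − ½·6.3·7.5 − 35 − 30 = 0 → C_y = 49.61 kip.
ΣF_x = 0: C_x + 30·cos37° = 0 → C_x = -23.96 kip.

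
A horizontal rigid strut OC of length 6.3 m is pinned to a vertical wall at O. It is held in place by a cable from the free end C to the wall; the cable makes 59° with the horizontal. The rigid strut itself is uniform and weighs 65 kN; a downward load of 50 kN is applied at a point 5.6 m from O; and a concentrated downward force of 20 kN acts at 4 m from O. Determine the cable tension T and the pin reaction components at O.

ΣM about O: T·sin59°·6.3 − 65·3.15 − 50·5.6 − 20·4 = 0 → T = 564.75/(6.3·0.857167) = 104.58 ≈ 104.6 kN.
ΣF_x = 0: O_x − T·cos59° = 0 → O_x = 104.58 × 0.515038 = 53.86 kN.
ΣF_y = 0: O_y + T·sin59° − 65 − 50 − 20 = 0 → O_y = 135 − 104.58 × 0.857167 = 45.36 kN.

T = 104.6 kN, O_x = 53.86 kN, O_y = 45.36 kN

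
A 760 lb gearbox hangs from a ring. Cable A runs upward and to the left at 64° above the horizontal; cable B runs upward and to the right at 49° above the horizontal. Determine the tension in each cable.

T_A = 541.7 lb, T_B = 361.9 lb

ΣF_x = 0: −T_A·cos64° + T_B·cos49° = 0 → T_B = 0.668189·T_A.
ΣF_y = 0: T_A·sin64° + T_B·sin49° = 760.
Substitute: T_A·(0.898794 + 0.668189·0.75471) = 760 → T_A = 541.664 ≈ 541.7 lb.
Then T_B = 0.668189 × 541.664 = 361.9 lb.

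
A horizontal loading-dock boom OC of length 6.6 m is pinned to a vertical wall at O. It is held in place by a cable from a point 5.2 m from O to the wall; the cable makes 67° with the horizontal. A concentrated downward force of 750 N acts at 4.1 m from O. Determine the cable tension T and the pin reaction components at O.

ΣM about O: T·sin67°·5.2 − 750·4.1 = 0 → T = 3075/(5.2·0.920505) = 642.415 ≈ 642.4 N.
ΣF_x = 0: O_x − T·cos67° = 0 → O_x = 642.415 × 0.390731 = 251.0 N.
ΣF_y = 0: O_y + T·sin67° − 750 = 0 → O_y = 750 − 642.415 × 0.920505 = 158.7 N.

T = 642.4 N, O_x = 251.0 N, O_y = 158.7 N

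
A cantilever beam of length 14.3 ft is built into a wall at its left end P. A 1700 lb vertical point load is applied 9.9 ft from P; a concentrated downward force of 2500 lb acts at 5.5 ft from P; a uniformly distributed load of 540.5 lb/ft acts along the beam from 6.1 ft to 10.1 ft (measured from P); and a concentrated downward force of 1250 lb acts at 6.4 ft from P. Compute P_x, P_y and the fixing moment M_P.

P_x = 0, P_y = 7612 lb, M_P = 56090 lb·ft

Resultant of the distributed load: 540.5 × 4 = 2162 lb at 8.1 ft from P.
ΣF_x = 0: P_x = 0.
ΣF_y = 0: P_y − 1700 − 2500 − 540.5·4 − 1250 = 0 → P_y = 7612 lb.
ΣM about P: M_P − 1700·9.9 − 2500·5.5 − (540.5·4)·8.1 − 1250·6.4 = 0 → M_P = 56090 lb·ft.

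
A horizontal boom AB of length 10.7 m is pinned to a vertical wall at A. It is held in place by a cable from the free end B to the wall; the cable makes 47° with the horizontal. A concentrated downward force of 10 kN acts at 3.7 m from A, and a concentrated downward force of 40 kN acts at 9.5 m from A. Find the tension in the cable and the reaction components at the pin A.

T = 53.29 kN, A_x = 36.34 kN, A_y = 11.03 kN

ΣM about A: T·sin47°·10.7 − 10·3.7 − 40·9.5 = 0 → T = 417/(10.7·0.731354) = 53.2874 ≈ 53.29 kN.
ΣF_x = 0: A_x − T·cos47° = 0 → A_x = 53.2874 × 0.681998 = 36.34 kN.
ΣF_y = 0: A_y + T·sin47° − 10 − 40 = 0 → A_y = 50 − 53.2874 × 0.731354 = 11.03 kN.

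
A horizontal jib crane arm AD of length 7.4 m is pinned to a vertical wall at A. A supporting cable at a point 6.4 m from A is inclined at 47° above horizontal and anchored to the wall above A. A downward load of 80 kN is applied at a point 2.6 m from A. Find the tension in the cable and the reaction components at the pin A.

T = 44.44 kN, A_x = 30.31 kN, A_y = 47.50 kN

ΣM about A: T·sin47°·6.4 − 80·2.6 = 0 → T = 208/(6.4·0.731354) = 44.4381 ≈ 44.44 kN.
ΣF_x = 0: A_x − T·cos47° = 0 → A_x = 44.4381 × 0.681998 = 30.31 kN.
ΣF_y = 0: A_y + T·sin47° − 80 = 0 → A_y = 80 − 44.4381 × 0.731354 = 47.50 kN.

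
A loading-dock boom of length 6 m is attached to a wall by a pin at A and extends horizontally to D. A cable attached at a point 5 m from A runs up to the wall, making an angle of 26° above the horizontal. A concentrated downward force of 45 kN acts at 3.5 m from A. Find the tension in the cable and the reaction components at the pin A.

ΣM about A: T·sin26°·5 − 45·3.5 = 0 → T = 157.5/(5·0.438371) = 71.8569 ≈ 71.86 kN.
ΣF_x = 0: A_x − T·cos26° = 0 → A_x = 71.8569 × 0.898794 = 64.58 kN.
ΣF_y = 0: A_y + T·sin26° − 45 = 0 → A_y = 45 − 71.8569 × 0.438371 = 13.50 kN.

T = 71.86 kN, A_x = 64.58 kN, A_y = 13.50 kN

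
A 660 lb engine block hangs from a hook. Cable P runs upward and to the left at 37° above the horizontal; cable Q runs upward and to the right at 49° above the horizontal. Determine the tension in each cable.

T_P = 434.1 lb, T_Q = 528.4 lb

ΣF_x = 0: −T_P·cos37° + T_Q·cos49° = 0 → T_Q = 1.21732·T_P.
ΣF_y = 0: T_P·sin37° + T_Q·sin49° = 660.
Substitute: T_P·(0.601815 + 1.21732·0.75471) = 660 → T_P = 434.057 ≈ 434.1 lb.
Then T_Q = 1.21732 × 434.057 = 528.4 lb.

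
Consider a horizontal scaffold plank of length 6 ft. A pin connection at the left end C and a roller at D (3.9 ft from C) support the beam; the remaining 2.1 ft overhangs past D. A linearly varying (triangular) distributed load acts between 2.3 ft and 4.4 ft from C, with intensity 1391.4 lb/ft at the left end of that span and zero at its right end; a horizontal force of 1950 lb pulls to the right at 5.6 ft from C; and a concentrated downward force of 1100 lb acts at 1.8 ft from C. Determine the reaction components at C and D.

Resultant of the triangular load: ½ × 1391.4 × 2.1 = 1460.97 lb, acting at 3 ft from C (one-third of the span from the peak).
ΣM about C: D_y·3.9 − (½·1391.4·2.1)·3 − 1100·1.8 = 0 → D_y = 6362.91/3.9 = 1631.52 ≈ 1632 lb.
ΣF_y = 0: C_y + 1631.52 − ½·1391.4·2.1 − 1100 = 0 → C_y = 929.5 lb.
ΣF_x = 0: C_x + 1950 = 0 → C_x = -1950 lb.

C_x = -1950 lb, C_y = 929.5 lb, D_y = 1632 lb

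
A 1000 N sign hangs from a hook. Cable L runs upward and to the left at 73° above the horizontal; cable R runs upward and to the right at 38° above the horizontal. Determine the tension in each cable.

ΣF_x = 0: −T_L·cos73° + T_R·cos38° = 0 → T_R = 0.371025·T_L.
ΣF_y = 0: T_L·sin73° + T_R·sin38° = 1000.
Substitute: T_L·(0.956305 + 0.371025·0.615661) = 1000 → T_L = 844.074 ≈ 844.1 N.
Then T_R = 0.371025 × 844.074 = 313.2 N.

T_L = 844.1 N, T_R = 313.2 N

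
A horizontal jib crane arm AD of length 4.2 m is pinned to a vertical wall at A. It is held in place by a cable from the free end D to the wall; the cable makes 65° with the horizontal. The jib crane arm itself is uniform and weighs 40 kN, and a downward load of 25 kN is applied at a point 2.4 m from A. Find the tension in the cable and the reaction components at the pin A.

ΣM about A: T·sin65°·4.2 − 40·2.1 − 25·2.4 = 0 → T = 144/(4.2·0.906308) = 37.8301 ≈ 37.83 kN.
ΣF_x = 0: A_x − T·cos65° = 0 → A_x = 37.8301 × 0.422618 = 15.99 kN.
ΣF_y = 0: A_y + T·sin65° − 40 − 25 = 0 → A_y = 65 − 37.8301 × 0.906308 = 30.71 kN.

T = 37.83 kN, A_x = 15.99 kN, A_y = 30.71 kN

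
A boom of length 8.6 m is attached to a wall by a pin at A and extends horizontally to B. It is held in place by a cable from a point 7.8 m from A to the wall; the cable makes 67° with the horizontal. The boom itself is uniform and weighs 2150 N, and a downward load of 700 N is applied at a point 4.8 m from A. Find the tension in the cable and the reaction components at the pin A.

T = 1756 N, A_x = 686.0 N, A_y = 1234 N

ΣM about A: T·sin67°·7.8 − 2150·4.3 − 700·4.8 = 0 → T = 12605/(7.8·0.920505) = 1755.59 ≈ 1756 N.
ΣF_x = 0: A_x − T·cos67° = 0 → A_x = 1755.59 × 0.390731 = 686.0 N.
ΣF_y = 0: A_y + T·sin67° − 2150 − 700 = 0 → A_y = 2850 − 1755.59 × 0.920505 = 1234 N.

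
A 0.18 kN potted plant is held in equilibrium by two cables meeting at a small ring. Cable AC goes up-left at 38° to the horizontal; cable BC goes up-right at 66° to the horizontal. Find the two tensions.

ΣF_x = 0: −T_AC·cos38° + T_BC·cos66° = 0 → T_BC = 1.9374·T_AC.
ΣF_y = 0: T_AC·sin38° + T_BC·sin66° = 0.18.
Substitute: T_AC·(0.615661 + 1.9374·0.913545) = 0.18 → T_AC = 0.0754539 ≈ 0.07545 kN.
Then T_BC = 1.9374 × 0.0754539 = 0.1462 kN.

T_AC = 0.07545 kN, T_BC = 0.1462 kN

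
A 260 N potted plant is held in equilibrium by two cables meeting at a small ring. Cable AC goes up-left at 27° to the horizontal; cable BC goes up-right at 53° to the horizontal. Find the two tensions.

T_AC = 158.9 N, T_BC = 235.2 N

ΣF_x = 0: −T_AC·cos27° + T_BC·cos53° = 0 → T_BC = 1.48053·T_AC.
ΣF_y = 0: T_AC·sin27° + T_BC·sin53° = 260.
Substitute: T_AC·(0.45399 + 1.48053·0.798636) = 260 → T_AC = 158.886 ≈ 158.9 N.
Then T_BC = 1.48053 × 158.886 = 235.2 N.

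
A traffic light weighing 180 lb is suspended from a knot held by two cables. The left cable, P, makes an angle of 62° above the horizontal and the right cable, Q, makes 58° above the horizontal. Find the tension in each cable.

ΣF_x = 0: −T_P·cos62° + T_Q·cos58° = 0 → T_Q = 0.88593·T_P.
ΣF_y = 0: T_P·sin62° + T_Q·sin58° = 180.
Substitute: T_P·(0.882948 + 0.88593·0.848048) = 180 → T_P = 110.142 ≈ 110.1 lb.
Then T_Q = 0.88593 × 110.142 = 97.58 lb.

T_P = 110.1 lb, T_Q = 97.58 lb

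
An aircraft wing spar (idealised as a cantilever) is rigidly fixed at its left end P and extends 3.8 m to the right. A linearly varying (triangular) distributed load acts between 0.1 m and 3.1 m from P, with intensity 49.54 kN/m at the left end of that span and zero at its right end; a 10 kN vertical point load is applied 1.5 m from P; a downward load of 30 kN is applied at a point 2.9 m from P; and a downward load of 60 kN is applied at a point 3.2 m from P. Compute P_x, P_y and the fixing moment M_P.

P_x = 0, P_y = 174.3 kN, M_P = 375.7 kN·m

Resultant of the triangular load: ½ × 49.54 × 3 = 74.31 kN, acting at 1.1 m from P (one-third of the span from the peak).
ΣF_x = 0: P_x = 0.
ΣF_y = 0: P_y − ½·49.54·3 − 10 − 30 − 60 = 0 → P_y = 174.3 kN.
ΣM about P: M_P − (½·49.54·3)·1.1 − 10·1.5 − 30·2.9 − 60·3.2 = 0 → M_P = 375.7 kN·m.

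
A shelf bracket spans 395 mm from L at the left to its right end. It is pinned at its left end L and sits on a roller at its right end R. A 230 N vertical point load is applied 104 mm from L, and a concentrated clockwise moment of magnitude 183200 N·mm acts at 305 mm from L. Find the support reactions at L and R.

L_x = 0, L_y = -294.4 N, R_y = 524.4 N

Taking moments about L: R_y·395 − 230·104 − 183200 = 0 → R_y = 207120/395 = 524.354 ≈ 524.4 N.
ΣF_y = 0: L_y + 524.354 − 230 = 0 → L_y = -294.4 N.
ΣF_x = 0: no horizontal applied forces, so L_x = 0.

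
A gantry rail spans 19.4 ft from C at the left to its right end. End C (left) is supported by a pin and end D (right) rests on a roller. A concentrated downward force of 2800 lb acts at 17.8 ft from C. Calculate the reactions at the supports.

C_x = 0, C_y = 230.9 lb, D_y = 2569 lb

Taking moments about C: D_y·19.4 − 2800·17.8 = 0 → D_y = 49840/19.4 = 2569.07 ≈ 2569 lb.
ΣF_y = 0: C_y + 2569.07 − 2800 = 0 → C_y = 230.9 lb.
ΣF_x = 0: no horizontal applied forces, so C_x = 0.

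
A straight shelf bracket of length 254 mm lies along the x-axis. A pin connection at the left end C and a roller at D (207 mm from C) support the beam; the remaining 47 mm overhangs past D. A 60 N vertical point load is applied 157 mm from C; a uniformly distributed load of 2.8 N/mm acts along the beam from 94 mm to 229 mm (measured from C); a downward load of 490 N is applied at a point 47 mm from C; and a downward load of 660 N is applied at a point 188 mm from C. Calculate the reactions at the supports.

Resultant of the distributed load: 2.8 × 135 = 378 N at 161.5 mm from C.
Taking moments about C: D_y·207 − 60·157 − (2.8·135)·161.5 − 490·47 − 660·188 = 0 → D_y = 217577/207 = 1051.1 ≈ 1051 N.
ΣF_y = 0: C_y + 1051.1 − 60 − 2.8·135 − 490 − 660 = 0 → C_y = 536.9 N.
ΣF_x = 0: no horizontal applied forces, so C_x = 0.

C_x = 0, C_y = 536.9 N, D_y = 1051 N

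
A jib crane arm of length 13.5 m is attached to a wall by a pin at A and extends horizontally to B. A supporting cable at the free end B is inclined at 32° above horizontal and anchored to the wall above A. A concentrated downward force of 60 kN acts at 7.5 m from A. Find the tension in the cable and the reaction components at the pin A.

ΣM about A: T·sin32°·13.5 − 60·7.5 = 0 → T = 450/(13.5·0.529919) = 62.9027 ≈ 62.90 kN.
ΣF_x = 0: A_x − T·cos32° = 0 → A_x = 62.9027 × 0.848048 = 53.34 kN.
ΣF_y = 0: A_y + T·sin32° − 60 = 0 → A_y = 60 − 62.9027 × 0.529919 = 26.67 kN.

T = 62.90 kN, A_x = 53.34 kN, A_y = 26.67 kN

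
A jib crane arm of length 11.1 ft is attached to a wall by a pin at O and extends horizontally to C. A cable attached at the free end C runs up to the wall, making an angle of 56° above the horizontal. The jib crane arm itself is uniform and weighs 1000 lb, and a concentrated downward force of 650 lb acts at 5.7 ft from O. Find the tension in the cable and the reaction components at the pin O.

T = 1006 lb, O_x = 562.4 lb, O_y = 816.2 lb

ΣM about O: T·sin56°·11.1 − 1000·5.55 − 650·5.7 = 0 → T = 9255/(11.1·0.829038) = 1005.72 ≈ 1006 lb.
ΣF_x = 0: O_x − T·cos56° = 0 → O_x = 1005.72 × 0.559193 = 562.4 lb.
ΣF_y = 0: O_y + T·sin56° − 1000 − 650 = 0 → O_y = 1650 − 1005.72 × 0.829038 = 816.2 lb.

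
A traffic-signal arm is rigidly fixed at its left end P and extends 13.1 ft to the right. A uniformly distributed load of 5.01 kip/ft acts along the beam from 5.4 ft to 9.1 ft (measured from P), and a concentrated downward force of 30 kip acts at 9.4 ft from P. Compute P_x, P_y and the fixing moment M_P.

Resultant of the distributed load: 5.01 × 3.7 = 18.537 kip at 7.25 ft from P.
ΣF_x = 0: P_x = 0.
ΣF_y = 0: P_y − 5.01·3.7 − 30 = 0 → P_y = 48.54 kip.
ΣM about P: M_P − (5.01·3.7)·7.25 − 30·9.4 = 0 → M_P = 416.4 kip·ft.

P_x = 0, P_y = 48.54 kip, M_P = 416.4 kip·ft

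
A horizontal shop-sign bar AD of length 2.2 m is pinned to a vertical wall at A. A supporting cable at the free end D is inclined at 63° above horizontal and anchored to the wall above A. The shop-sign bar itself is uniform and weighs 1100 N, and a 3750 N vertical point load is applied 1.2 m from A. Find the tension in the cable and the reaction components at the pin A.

ΣM about A: T·sin63°·2.2 − 1100·1.1 − 3750·1.2 = 0 → T = 5710/(2.2·0.891007) = 2912.95 ≈ 2913 N.
ΣF_x = 0: A_x − T·cos63° = 0 → A_x = 2912.95 × 0.45399 = 1322 N.
ΣF_y = 0: A_y + T·sin63° − 1100 − 3750 = 0 → A_y = 4850 − 2912.95 × 0.891007 = 2255 N.

T = 2913 N, A_x = 1322 N, A_y = 2255 N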